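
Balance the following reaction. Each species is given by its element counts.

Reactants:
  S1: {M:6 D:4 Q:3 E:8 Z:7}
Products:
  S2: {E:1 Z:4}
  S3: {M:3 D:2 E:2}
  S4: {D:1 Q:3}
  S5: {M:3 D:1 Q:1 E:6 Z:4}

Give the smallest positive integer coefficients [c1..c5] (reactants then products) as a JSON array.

M: 4·6 = 24 | 4·0+5·3+3·0+3·3 = 24
D: 4·4 = 16 | 4·0+5·2+3·1+3·1 = 16
Q: 4·3 = 12 | 4·0+5·0+3·3+3·1 = 12
E: 4·8 = 32 | 4·1+5·2+3·0+3·6 = 32
Z: 4·7 = 28 | 4·4+5·0+3·0+3·4 = 28
gcd(4,4,5,3,3) = 1

Coefficients: [4, 4, 5, 3, 3]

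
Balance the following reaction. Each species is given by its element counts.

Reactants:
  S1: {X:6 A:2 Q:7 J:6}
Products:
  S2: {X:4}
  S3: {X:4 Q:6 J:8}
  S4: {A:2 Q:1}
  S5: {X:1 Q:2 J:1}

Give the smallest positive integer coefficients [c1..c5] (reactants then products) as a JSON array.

X: 5·6 = 30 | 3·4+3·4+5·0+6·1 = 30
A: 5·2 = 10 | 3·0+3·0+5·2+6·0 = 10
Q: 5·7 = 35 | 3·0+3·6+5·1+6·2 = 35
J: 5·6 = 30 | 3·0+3·8+5·0+6·1 = 30
gcd(5,3,3,5,6) = 1

Coefficients: [5, 3, 3, 5, 6]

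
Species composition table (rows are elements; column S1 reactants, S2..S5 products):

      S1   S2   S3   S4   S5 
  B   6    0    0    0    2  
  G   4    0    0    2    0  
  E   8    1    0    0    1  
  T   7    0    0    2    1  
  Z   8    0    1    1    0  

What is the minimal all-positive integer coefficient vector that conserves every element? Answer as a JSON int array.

B: 1·6 = 6 | 5·0+6·0+2·0+3·2 = 6
G: 1·4 = 4 | 5·0+6·0+2·2+3·0 = 4
E: 1·8 = 8 | 5·1+6·0+2·0+3·1 = 8
T: 1·7 = 7 | 5·0+6·0+2·2+3·1 = 7
Z: 1·8 = 8 | 5·0+6·1+2·1+3·0 = 8
gcd(1,5,6,2,3) = 1

Coefficients: [1, 5, 6, 2, 3]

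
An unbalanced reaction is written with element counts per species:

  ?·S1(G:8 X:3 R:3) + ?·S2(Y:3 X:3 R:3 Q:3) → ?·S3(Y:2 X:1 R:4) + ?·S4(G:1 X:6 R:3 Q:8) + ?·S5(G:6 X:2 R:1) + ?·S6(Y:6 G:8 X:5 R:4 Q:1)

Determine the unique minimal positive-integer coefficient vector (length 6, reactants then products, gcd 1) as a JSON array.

Coefficients: [3, 6, 3, 2, 1, 2]

Y: 3·0+6·3 = 18 | 3·2+2·0+1·0+2·6 = 18
G: 3·8+6·0 = 24 | 3·0+2·1+1·6+2·8 = 24
X: 3·3+6·3 = 27 | 3·1+2·6+1·2+2·5 = 27
R: 3·3+6·3 = 27 | 3·4+2·3+1·1+2·4 = 27
Q: 3·0+6·3 = 18 | 3·0+2·8+1·0+2·1 = 18
gcd(3,6,3,2,1,2) = 1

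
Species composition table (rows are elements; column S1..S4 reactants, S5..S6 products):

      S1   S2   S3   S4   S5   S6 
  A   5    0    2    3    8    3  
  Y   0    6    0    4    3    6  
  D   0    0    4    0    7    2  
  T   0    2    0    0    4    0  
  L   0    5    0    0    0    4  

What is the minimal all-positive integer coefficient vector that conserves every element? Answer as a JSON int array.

A: 2·5+4·0+6·2+3·3 = 31 | 2·8+5·3 = 31
Y: 2·0+4·6+6·0+3·4 = 36 | 2·3+5·6 = 36
D: 2·0+4·0+6·4+3·0 = 24 | 2·7+5·2 = 24
T: 2·0+4·2+6·0+3·0 = 8 | 2·4+5·0 = 8
L: 2·0+4·5+6·0+3·0 = 20 | 2·0+5·4 = 20
gcd(2,4,6,3,2,5) = 1

Coefficients: [2, 4, 6, 3, 2, 5]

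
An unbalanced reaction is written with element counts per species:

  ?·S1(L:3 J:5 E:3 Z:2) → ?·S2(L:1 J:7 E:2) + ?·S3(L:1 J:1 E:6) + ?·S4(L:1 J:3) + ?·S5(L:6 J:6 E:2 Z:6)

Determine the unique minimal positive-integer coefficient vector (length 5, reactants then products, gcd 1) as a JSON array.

L: 6·3 = 18 | 1·1+2·1+3·1+2·6 = 18
J: 6·5 = 30 | 1·7+2·1+3·3+2·6 = 30
E: 6·3 = 18 | 1·2+2·6+3·0+2·2 = 18
Z: 6·2 = 12 | 1·0+2·0+3·0+2·6 = 12
gcd(6,1,2,3,2) = 1

Coefficients: [6, 1, 2, 3, 2]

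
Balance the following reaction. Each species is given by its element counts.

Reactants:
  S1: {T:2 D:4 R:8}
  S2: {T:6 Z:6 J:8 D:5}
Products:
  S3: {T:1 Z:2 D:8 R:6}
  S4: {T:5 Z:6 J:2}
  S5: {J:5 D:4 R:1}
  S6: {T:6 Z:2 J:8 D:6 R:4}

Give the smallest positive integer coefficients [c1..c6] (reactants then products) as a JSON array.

T: 2·2+4·6 = 28 | 1·1+3·5+2·0+2·6 = 28
Z: 2·0+4·6 = 24 | 1·2+3·6+2·0+2·2 = 24
J: 2·0+4·8 = 32 | 1·0+3·2+2·5+2·8 = 32
D: 2·4+4·5 = 28 | 1·8+3·0+2·4+2·6 = 28
R: 2·8+4·0 = 16 | 1·6+3·0+2·1+2·4 = 16
gcd(2,4,1,3,2,2) = 1

Coefficients: [2, 4, 1, 3, 2, 2]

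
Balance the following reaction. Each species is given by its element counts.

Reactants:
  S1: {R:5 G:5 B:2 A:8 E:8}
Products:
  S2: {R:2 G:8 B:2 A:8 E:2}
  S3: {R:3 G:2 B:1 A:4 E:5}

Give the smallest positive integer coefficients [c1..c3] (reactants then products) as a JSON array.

R: 4·5 = 20 | 1·2+6·3 = 20
G: 4·5 = 20 | 1·8+6·2 = 20
B: 4·2 = 8 | 1·2+6·1 = 8
A: 4·8 = 32 | 1·8+6·4 = 32
E: 4·8 = 32 | 1·2+6·5 = 32
gcd(4,1,6) = 1

Coefficients: [4, 1, 6]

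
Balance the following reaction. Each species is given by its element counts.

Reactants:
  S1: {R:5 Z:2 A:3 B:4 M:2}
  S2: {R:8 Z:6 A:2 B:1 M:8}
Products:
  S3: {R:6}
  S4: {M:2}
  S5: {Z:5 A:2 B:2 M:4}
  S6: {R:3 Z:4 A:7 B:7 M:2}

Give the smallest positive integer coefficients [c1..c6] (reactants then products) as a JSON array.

R: 3·5+3·8 = 39 | 6·6+6·0+4·0+1·3 = 39
Z: 3·2+3·6 = 24 | 6·0+6·0+4·5+1·4 = 24
A: 3·3+3·2 = 15 | 6·0+6·0+4·2+1·7 = 15
B: 3·4+3·1 = 15 | 6·0+6·0+4·2+1·7 = 15
M: 3·2+3·8 = 30 | 6·0+6·2+4·4+1·2 = 30
gcd(3,3,6,6,4,1) = 1

Coefficients: [3, 3, 6, 6, 4, 1]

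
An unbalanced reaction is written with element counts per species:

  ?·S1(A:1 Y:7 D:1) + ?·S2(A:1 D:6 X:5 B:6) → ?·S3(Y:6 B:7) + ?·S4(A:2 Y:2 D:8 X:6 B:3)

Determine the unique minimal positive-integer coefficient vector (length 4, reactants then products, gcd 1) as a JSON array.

A: 4·1+6·1 = 10 | 3·0+5·2 = 10
Y: 4·7+6·0 = 28 | 3·6+5·2 = 28
D: 4·1+6·6 = 40 | 3·0+5·8 = 40
X: 4·0+6·5 = 30 | 3·0+5·6 = 30
B: 4·0+6·6 = 36 | 3·7+5·3 = 36
gcd(4,6,3,5) = 1

Coefficients: [4, 6, 3, 5]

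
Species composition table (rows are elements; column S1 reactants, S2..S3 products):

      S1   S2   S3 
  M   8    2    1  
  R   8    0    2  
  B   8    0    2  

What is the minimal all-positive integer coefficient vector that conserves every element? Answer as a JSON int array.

Coefficients: [1, 2, 4]

M: 1·8 = 8 | 2·2+4·1 = 8
R: 1·8 = 8 | 2·0+4·2 = 8
B: 1·8 = 8 | 2·0+4·2 = 8
gcd(1,2,4) = 1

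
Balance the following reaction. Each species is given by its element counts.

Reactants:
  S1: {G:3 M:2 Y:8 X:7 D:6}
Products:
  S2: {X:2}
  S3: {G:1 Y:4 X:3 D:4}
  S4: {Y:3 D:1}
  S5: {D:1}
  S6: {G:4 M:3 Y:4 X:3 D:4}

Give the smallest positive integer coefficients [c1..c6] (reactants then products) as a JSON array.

Coefficients: [3, 6, 1, 4, 2, 2]

G: 3·3 = 9 | 6·0+1·1+4·0+2·0+2·4 = 9
M: 3·2 = 6 | 6·0+1·0+4·0+2·0+2·3 = 6
Y: 3·8 = 24 | 6·0+1·4+4·3+2·0+2·4 = 24
X: 3·7 = 21 | 6·2+1·3+4·0+2·0+2·3 = 21
D: 3·6 = 18 | 6·0+1·4+4·1+2·1+2·4 = 18
gcd(3,6,1,4,2,2) = 1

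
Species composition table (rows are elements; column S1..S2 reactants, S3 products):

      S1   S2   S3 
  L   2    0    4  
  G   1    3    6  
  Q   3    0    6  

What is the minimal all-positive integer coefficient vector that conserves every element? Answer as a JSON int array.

L: 6·2+4·0 = 12 | 3·4 = 12
G: 6·1+4·3 = 18 | 3·6 = 18
Q: 6·3+4·0 = 18 | 3·6 = 18
gcd(6,4,3) = 1

Coefficients: [6, 4, 3]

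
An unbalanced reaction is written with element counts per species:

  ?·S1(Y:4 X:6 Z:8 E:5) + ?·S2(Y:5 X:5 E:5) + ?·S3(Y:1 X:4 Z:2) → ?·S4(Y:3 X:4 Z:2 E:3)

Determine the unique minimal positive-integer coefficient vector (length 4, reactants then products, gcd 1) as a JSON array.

Y: 1·4+2·5+1·1 = 15 | 5·3 = 15
X: 1·6+2·5+1·4 = 20 | 5·4 = 20
Z: 1·8+2·0+1·2 = 10 | 5·2 = 10
E: 1·5+2·5+1·0 = 15 | 5·3 = 15
gcd(1,2,1,5) = 1

Coefficients: [1, 2, 1, 5]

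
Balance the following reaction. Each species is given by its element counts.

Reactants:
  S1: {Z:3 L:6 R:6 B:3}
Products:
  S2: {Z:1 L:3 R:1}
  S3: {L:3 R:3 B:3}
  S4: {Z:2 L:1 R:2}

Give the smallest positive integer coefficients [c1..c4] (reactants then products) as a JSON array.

Z: 5·3 = 15 | 3·1+5·0+6·2 = 15
L: 5·6 = 30 | 3·3+5·3+6·1 = 30
R: 5·6 = 30 | 3·1+5·3+6·2 = 30
B: 5·3 = 15 | 3·0+5·3+6·0 = 15
gcd(5,3,5,6) = 1

Coefficients: [5, 3, 5, 6]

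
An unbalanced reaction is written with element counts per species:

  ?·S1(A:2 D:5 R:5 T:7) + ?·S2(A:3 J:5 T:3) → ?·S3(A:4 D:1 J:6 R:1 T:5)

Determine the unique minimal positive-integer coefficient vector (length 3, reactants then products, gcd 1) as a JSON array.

A: 1·2+6·3 = 20 | 5·4 = 20
D: 1·5+6·0 = 5 | 5·1 = 5
J: 1·0+6·5 = 30 | 5·6 = 30
R: 1·5+6·0 = 5 | 5·1 = 5
T: 1·7+6·3 = 25 | 5·5 = 25
gcd(1,6,5) = 1

Coefficients: [1, 6, 5]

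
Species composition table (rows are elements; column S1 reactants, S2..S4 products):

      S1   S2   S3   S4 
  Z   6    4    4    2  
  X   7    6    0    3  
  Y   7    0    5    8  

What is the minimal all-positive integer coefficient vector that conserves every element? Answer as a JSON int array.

Z: 6·6 = 36 | 5·4+2·4+4·2 = 36
X: 6·7 = 42 | 5·6+2·0+4·3 = 42
Y: 6·7 = 42 | 5·0+2·5+4·8 = 42
gcd(6,5,2,4) = 1

Coefficients: [6, 5, 2, 4]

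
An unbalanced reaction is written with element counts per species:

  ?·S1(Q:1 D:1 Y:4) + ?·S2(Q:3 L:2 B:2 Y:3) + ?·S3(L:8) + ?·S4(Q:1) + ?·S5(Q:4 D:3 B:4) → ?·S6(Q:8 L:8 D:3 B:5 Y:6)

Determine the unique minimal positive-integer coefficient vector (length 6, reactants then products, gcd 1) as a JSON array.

Q: 3·1+4·3+3·0+5·1+3·4 = 32 | 4·8 = 32
L: 3·0+4·2+3·8+5·0+3·0 = 32 | 4·8 = 32
D: 3·1+4·0+3·0+5·0+3·3 = 12 | 4·3 = 12
B: 3·0+4·2+3·0+5·0+3·4 = 20 | 4·5 = 20
Y: 3·4+4·3+3·0+5·0+3·0 = 24 | 4·6 = 24
gcd(3,4,3,5,3,4) = 1

Coefficients: [3, 4, 3, 5, 3, 4]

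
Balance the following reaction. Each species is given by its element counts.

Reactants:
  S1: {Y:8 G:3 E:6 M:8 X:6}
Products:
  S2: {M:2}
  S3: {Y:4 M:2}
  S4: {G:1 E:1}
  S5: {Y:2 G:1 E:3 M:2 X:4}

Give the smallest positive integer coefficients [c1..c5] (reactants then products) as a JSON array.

Coefficients: [4, 5, 5, 6, 6]

Y: 4·8 = 32 | 5·0+5·4+6·0+6·2 = 32
G: 4·3 = 12 | 5·0+5·0+6·1+6·1 = 12
E: 4·6 = 24 | 5·0+5·0+6·1+6·3 = 24
M: 4·8 = 32 | 5·2+5·2+6·0+6·2 = 32
X: 4·6 = 24 | 5·0+5·0+6·0+6·4 = 24
gcd(4,5,5,6,6) = 1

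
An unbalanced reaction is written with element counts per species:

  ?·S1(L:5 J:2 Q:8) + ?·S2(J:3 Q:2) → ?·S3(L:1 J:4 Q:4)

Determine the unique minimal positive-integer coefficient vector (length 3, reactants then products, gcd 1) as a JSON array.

L: 1·5+6·0 = 5 | 5·1 = 5
J: 1·2+6·3 = 20 | 5·4 = 20
Q: 1·8+6·2 = 20 | 5·4 = 20
gcd(1,6,5) = 1

Coefficients: [1, 6, 5]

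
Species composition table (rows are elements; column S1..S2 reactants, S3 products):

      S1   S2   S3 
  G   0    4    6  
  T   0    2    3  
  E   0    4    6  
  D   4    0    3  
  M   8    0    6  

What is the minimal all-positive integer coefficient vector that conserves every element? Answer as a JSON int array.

Coefficients: [3, 6, 4]

G: 3·0+6·4 = 24 | 4·6 = 24
T: 3·0+6·2 = 12 | 4·3 = 12
E: 3·0+6·4 = 24 | 4·6 = 24
D: 3·4+6·0 = 12 | 4·3 = 12
M: 3·8+6·0 = 24 | 4·6 = 24
gcd(3,6,4) = 1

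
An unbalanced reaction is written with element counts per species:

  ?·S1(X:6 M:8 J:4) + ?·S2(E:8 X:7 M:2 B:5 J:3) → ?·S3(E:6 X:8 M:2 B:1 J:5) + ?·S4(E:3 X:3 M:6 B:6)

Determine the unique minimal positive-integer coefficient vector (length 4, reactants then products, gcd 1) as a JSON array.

Coefficients: [3, 6, 6, 4]

E: 3·0+6·8 = 48 | 6·6+4·3 = 48
X: 3·6+6·7 = 60 | 6·8+4·3 = 60
M: 3·8+6·2 = 36 | 6·2+4·6 = 36
B: 3·0+6·5 = 30 | 6·1+4·6 = 30
J: 3·4+6·3 = 30 | 6·5+4·0 = 30
gcd(3,6,6,4) = 1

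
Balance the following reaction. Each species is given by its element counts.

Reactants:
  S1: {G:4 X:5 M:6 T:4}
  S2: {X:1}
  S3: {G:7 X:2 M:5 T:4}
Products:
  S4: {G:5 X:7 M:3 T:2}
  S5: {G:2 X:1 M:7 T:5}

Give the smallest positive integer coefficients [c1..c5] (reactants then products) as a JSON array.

Coefficients: [3, 6, 1, 3, 2]

G: 3·4+6·0+1·7 = 19 | 3·5+2·2 = 19
X: 3·5+6·1+1·2 = 23 | 3·7+2·1 = 23
M: 3·6+6·0+1·5 = 23 | 3·3+2·7 = 23
T: 3·4+6·0+1·4 = 16 | 3·2+2·5 = 16
gcd(3,6,1,3,2) = 1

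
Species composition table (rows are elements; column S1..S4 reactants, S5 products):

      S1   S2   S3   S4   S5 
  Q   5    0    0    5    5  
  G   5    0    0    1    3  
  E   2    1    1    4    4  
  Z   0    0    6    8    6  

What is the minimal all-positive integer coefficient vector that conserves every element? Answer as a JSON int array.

Q: 3·5+4·0+2·0+3·5 = 30 | 6·5 = 30
G: 3·5+4·0+2·0+3·1 = 18 | 6·3 = 18
E: 3·2+4·1+2·1+3·4 = 24 | 6·4 = 24
Z: 3·0+4·0+2·6+3·8 = 36 | 6·6 = 36
gcd(3,4,2,3,6) = 1

Coefficients: [3, 4, 2, 3, 6]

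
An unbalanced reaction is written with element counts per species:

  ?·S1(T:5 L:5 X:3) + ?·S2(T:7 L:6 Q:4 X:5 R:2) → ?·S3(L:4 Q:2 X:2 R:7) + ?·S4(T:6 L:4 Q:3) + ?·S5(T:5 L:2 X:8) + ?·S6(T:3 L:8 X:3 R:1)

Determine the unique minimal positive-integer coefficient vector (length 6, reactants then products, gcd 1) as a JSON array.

Coefficients: [6, 5, 1, 6, 4, 3]

T: 6·5+5·7 = 65 | 1·0+6·6+4·5+3·3 = 65
L: 6·5+5·6 = 60 | 1·4+6·4+4·2+3·8 = 60
Q: 6·0+5·4 = 20 | 1·2+6·3+4·0+3·0 = 20
X: 6·3+5·5 = 43 | 1·2+6·0+4·8+3·3 = 43
R: 6·0+5·2 = 10 | 1·7+6·0+4·0+3·1 = 10
gcd(6,5,1,6,4,3) = 1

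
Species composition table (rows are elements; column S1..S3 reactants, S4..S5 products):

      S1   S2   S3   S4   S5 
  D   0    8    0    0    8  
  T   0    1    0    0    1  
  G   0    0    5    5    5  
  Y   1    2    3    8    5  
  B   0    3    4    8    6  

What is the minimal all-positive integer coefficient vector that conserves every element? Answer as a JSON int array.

D: 5·0+4·8+5·0 = 32 | 1·0+4·8 = 32
T: 5·0+4·1+5·0 = 4 | 1·0+4·1 = 4
G: 5·0+4·0+5·5 = 25 | 1·5+4·5 = 25
Y: 5·1+4·2+5·3 = 28 | 1·8+4·5 = 28
B: 5·0+4·3+5·4 = 32 | 1·8+4·6 = 32
gcd(5,4,5,1,4) = 1

Coefficients: [5, 4, 5, 1, 4]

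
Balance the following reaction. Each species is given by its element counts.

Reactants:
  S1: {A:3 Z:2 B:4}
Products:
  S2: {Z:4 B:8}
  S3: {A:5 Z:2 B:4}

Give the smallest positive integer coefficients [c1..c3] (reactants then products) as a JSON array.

Coefficients: [5, 1, 3]

A: 5·3 = 15 | 1·0+3·5 = 15
Z: 5·2 = 10 | 1·4+3·2 = 10
B: 5·4 = 20 | 1·8+3·4 = 20
gcd(5,1,3) = 1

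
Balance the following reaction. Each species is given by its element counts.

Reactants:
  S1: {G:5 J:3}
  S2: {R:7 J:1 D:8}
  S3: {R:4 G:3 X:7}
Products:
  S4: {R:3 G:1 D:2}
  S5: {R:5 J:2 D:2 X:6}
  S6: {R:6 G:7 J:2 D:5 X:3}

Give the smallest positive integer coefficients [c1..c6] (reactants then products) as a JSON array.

R: 5·0+5·7+6·4 = 59 | 1·3+4·5+6·6 = 59
G: 5·5+5·0+6·3 = 43 | 1·1+4·0+6·7 = 43
J: 5·3+5·1+6·0 = 20 | 1·0+4·2+6·2 = 20
D: 5·0+5·8+6·0 = 40 | 1·2+4·2+6·5 = 40
X: 5·0+5·0+6·7 = 42 | 1·0+4·6+6·3 = 42
gcd(5,5,6,1,4,6) = 1

Coefficients: [5, 5, 6, 1, 4, 6]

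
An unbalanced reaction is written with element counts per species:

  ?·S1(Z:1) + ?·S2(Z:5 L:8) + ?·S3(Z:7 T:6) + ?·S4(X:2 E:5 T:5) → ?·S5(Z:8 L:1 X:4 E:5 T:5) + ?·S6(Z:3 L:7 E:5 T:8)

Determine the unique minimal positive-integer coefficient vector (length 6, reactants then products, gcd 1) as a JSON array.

Coefficients: [5, 2, 1, 4, 2, 2]

Z: 5·1+2·5+1·7+4·0 = 22 | 2·8+2·3 = 22
L: 5·0+2·8+1·0+4·0 = 16 | 2·1+2·7 = 16
X: 5·0+2·0+1·0+4·2 = 8 | 2·4+2·0 = 8
E: 5·0+2·0+1·0+4·5 = 20 | 2·5+2·5 = 20
T: 5·0+2·0+1·6+4·5 = 26 | 2·5+2·8 = 26
gcd(5,2,1,4,2,2) = 1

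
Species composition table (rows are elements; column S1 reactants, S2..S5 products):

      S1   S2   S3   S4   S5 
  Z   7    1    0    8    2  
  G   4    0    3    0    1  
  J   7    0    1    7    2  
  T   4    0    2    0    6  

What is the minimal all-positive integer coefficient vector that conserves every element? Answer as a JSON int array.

Z: 4·7 = 28 | 2·1+5·0+3·8+1·2 = 28
G: 4·4 = 16 | 2·0+5·3+3·0+1·1 = 16
J: 4·7 = 28 | 2·0+5·1+3·7+1·2 = 28
T: 4·4 = 16 | 2·0+5·2+3·0+1·6 = 16
gcd(4,2,5,3,1) = 1

Coefficients: [4, 2, 5, 3, 1]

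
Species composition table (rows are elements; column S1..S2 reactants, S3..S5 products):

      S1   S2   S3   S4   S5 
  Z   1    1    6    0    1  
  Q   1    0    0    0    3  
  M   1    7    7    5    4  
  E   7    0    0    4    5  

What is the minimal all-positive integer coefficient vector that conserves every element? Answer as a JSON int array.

Coefficients: [3, 4, 1, 4, 1]

Z: 3·1+4·1 = 7 | 1·6+4·0+1·1 = 7
Q: 3·1+4·0 = 3 | 1·0+4·0+1·3 = 3
M: 3·1+4·7 = 31 | 1·7+4·5+1·4 = 31
E: 3·7+4·0 = 21 | 1·0+4·4+1·5 = 21
gcd(3,4,1,4,1) = 1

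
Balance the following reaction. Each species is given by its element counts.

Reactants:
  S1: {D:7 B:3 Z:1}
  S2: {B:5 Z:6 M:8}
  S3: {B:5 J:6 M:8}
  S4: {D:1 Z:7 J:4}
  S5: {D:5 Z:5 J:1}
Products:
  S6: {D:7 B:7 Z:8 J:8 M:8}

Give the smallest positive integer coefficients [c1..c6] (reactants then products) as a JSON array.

D: 4·7+1·0+5·0+4·1+2·5 = 42 | 6·7 = 42
B: 4·3+1·5+5·5+4·0+2·0 = 42 | 6·7 = 42
Z: 4·1+1·6+5·0+4·7+2·5 = 48 | 6·8 = 48
J: 4·0+1·0+5·6+4·4+2·1 = 48 | 6·8 = 48
M: 4·0+1·8+5·8+4·0+2·0 = 48 | 6·8 = 48
gcd(4,1,5,4,2,6) = 1

Coefficients: [4, 1, 5, 4, 2, 6]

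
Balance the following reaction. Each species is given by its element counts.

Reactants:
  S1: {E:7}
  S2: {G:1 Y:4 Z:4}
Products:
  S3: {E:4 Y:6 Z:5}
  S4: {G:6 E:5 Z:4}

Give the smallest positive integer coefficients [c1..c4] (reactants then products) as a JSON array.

Coefficients: [3, 6, 4, 1]

G: 3·0+6·1 = 6 | 4·0+1·6 = 6
E: 3·7+6·0 = 21 | 4·4+1·5 = 21
Y: 3·0+6·4 = 24 | 4·6+1·0 = 24
Z: 3·0+6·4 = 24 | 4·5+1·4 = 24
gcd(3,6,4,1) = 1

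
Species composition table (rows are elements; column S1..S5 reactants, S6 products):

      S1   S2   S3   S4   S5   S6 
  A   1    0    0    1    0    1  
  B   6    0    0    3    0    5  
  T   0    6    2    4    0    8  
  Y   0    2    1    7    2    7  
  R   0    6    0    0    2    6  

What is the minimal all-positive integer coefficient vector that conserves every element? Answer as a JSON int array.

A: 2·1+2·0+4·0+1·1+3·0 = 3 | 3·1 = 3
B: 2·6+2·0+4·0+1·3+3·0 = 15 | 3·5 = 15
T: 2·0+2·6+4·2+1·4+3·0 = 24 | 3·8 = 24
Y: 2·0+2·2+4·1+1·7+3·2 = 21 | 3·7 = 21
R: 2·0+2·6+4·0+1·0+3·2 = 18 | 3·6 = 18
gcd(2,2,4,1,3,3) = 1

Coefficients: [2, 2, 4, 1, 3, 3]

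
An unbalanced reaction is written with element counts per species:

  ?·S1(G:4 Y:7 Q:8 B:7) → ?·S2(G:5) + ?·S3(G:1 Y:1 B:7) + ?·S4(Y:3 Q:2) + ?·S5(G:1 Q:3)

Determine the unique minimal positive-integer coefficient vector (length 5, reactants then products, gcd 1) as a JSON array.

Coefficients: [3, 1, 3, 6, 4]

G: 3·4 = 12 | 1·5+3·1+6·0+4·1 = 12
Y: 3·7 = 21 | 1·0+3·1+6·3+4·0 = 21
Q: 3·8 = 24 | 1·0+3·0+6·2+4·3 = 24
B: 3·7 = 21 | 1·0+3·7+6·0+4·0 = 21
gcd(3,1,3,6,4) = 1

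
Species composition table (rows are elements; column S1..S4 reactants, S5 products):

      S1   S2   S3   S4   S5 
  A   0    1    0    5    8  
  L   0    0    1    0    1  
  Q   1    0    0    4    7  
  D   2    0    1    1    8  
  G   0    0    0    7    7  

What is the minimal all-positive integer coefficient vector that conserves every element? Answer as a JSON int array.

A: 3·0+3·1+1·0+1·5 = 8 | 1·8 = 8
L: 3·0+3·0+1·1+1·0 = 1 | 1·1 = 1
Q: 3·1+3·0+1·0+1·4 = 7 | 1·7 = 7
D: 3·2+3·0+1·1+1·1 = 8 | 1·8 = 8
G: 3·0+3·0+1·0+1·7 = 7 | 1·7 = 7
gcd(3,3,1,1,1) = 1

Coefficients: [3, 3, 1, 1, 1]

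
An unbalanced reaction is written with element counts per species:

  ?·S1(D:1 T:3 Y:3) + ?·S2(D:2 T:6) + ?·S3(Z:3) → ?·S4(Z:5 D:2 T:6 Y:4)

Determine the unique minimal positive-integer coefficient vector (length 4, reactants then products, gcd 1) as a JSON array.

Z: 4·0+1·0+5·3 = 15 | 3·5 = 15
D: 4·1+1·2+5·0 = 6 | 3·2 = 6
T: 4·3+1·6+5·0 = 18 | 3·6 = 18
Y: 4·3+1·0+5·0 = 12 | 3·4 = 12
gcd(4,1,5,3) = 1

Coefficients: [4, 1, 5, 3]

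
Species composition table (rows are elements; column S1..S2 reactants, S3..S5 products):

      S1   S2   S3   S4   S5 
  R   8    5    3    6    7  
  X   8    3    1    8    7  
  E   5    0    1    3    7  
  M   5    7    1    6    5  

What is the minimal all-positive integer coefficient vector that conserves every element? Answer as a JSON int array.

Coefficients: [4, 1, 4, 3, 1]

R: 4·8+1·5 = 37 | 4·3+3·6+1·7 = 37
X: 4·8+1·3 = 35 | 4·1+3·8+1·7 = 35
E: 4·5+1·0 = 20 | 4·1+3·3+1·7 = 20
M: 4·5+1·7 = 27 | 4·1+3·6+1·5 = 27
gcd(4,1,4,3,1) = 1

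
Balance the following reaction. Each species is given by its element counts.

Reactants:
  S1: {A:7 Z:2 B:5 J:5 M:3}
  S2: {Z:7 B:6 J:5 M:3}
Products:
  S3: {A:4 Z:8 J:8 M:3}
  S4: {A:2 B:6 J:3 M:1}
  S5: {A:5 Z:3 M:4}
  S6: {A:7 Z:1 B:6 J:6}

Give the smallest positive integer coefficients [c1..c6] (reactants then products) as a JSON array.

Coefficients: [6, 2, 2, 6, 3, 1]

A: 6·7+2·0 = 42 | 2·4+6·2+3·5+1·7 = 42
Z: 6·2+2·7 = 26 | 2·8+6·0+3·3+1·1 = 26
B: 6·5+2·6 = 42 | 2·0+6·6+3·0+1·6 = 42
J: 6·5+2·5 = 40 | 2·8+6·3+3·0+1·6 = 40
M: 6·3+2·3 = 24 | 2·3+6·1+3·4+1·0 = 24
gcd(6,2,2,6,3,1) = 1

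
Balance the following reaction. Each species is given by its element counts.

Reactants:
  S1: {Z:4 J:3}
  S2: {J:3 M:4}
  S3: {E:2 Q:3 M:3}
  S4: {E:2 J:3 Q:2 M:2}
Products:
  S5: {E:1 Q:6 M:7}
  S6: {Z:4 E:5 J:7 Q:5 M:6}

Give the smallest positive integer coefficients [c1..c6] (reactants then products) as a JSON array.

Coefficients: [3, 1, 5, 3, 1, 3]

Z: 3·4+1·0+5·0+3·0 = 12 | 1·0+3·4 = 12
E: 3·0+1·0+5·2+3·2 = 16 | 1·1+3·5 = 16
J: 3·3+1·3+5·0+3·3 = 21 | 1·0+3·7 = 21
Q: 3·0+1·0+5·3+3·2 = 21 | 1·6+3·5 = 21
M: 3·0+1·4+5·3+3·2 = 25 | 1·7+3·6 = 25
gcd(3,1,5,3,1,3) = 1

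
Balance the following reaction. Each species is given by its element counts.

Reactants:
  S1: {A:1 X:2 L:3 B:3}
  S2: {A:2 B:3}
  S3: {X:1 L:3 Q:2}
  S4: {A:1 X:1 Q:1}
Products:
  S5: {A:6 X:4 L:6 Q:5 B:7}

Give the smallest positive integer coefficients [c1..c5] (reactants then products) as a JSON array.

A: 1·1+6·2+5·0+5·1 = 18 | 3·6 = 18
X: 1·2+6·0+5·1+5·1 = 12 | 3·4 = 12
L: 1·3+6·0+5·3+5·0 = 18 | 3·6 = 18
Q: 1·0+6·0+5·2+5·1 = 15 | 3·5 = 15
B: 1·3+6·3+5·0+5·0 = 21 | 3·7 = 21
gcd(1,6,5,5,3) = 1

Coefficients: [1, 6, 5, 5, 3]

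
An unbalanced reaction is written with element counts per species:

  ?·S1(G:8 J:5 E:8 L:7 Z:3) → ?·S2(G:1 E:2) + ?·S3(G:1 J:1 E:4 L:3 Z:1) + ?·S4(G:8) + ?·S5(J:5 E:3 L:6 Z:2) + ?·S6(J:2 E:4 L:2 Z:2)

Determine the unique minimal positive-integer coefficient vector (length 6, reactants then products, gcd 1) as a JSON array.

Coefficients: [6, 4, 4, 5, 4, 3]

G: 6·8 = 48 | 4·1+4·1+5·8+4·0+3·0 = 48
J: 6·5 = 30 | 4·0+4·1+5·0+4·5+3·2 = 30
E: 6·8 = 48 | 4·2+4·4+5·0+4·3+3·4 = 48
L: 6·7 = 42 | 4·0+4·3+5·0+4·6+3·2 = 42
Z: 6·3 = 18 | 4·0+4·1+5·0+4·2+3·2 = 18
gcd(6,4,4,5,4,3) = 1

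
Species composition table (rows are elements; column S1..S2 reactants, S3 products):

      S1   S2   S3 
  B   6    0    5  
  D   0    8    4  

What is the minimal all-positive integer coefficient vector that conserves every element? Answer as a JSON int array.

B: 5·6+3·0 = 30 | 6·5 = 30
D: 5·0+3·8 = 24 | 6·4 = 24
gcd(5,3,6) = 1

Coefficients: [5, 3, 6]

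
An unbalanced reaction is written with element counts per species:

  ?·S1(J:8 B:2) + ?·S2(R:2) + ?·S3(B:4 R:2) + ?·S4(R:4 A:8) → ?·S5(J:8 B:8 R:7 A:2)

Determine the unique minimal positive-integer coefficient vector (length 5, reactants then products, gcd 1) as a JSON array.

J: 4·8+6·0+6·0+1·0 = 32 | 4·8 = 32
B: 4·2+6·0+6·4+1·0 = 32 | 4·8 = 32
R: 4·0+6·2+6·2+1·4 = 28 | 4·7 = 28
A: 4·0+6·0+6·0+1·8 = 8 | 4·2 = 8
gcd(4,6,6,1,4) = 1

Coefficients: [4, 6, 6, 1, 4]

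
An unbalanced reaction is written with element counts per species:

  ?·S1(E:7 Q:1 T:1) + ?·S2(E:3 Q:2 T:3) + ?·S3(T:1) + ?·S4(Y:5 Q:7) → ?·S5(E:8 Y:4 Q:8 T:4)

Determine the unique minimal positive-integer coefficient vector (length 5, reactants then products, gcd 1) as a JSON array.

E: 4·7+4·3+4·0+4·0 = 40 | 5·8 = 40
Y: 4·0+4·0+4·0+4·5 = 20 | 5·4 = 20
Q: 4·1+4·2+4·0+4·7 = 40 | 5·8 = 40
T: 4·1+4·3+4·1+4·0 = 20 | 5·4 = 20
gcd(4,4,4,4,5) = 1

Coefficients: [4, 4, 4, 4, 5]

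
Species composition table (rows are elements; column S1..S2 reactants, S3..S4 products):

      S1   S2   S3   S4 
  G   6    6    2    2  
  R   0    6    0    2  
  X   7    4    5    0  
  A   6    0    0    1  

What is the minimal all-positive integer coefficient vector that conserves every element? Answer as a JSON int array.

Coefficients: [1, 2, 3, 6]

G: 1·6+2·6 = 18 | 3·2+6·2 = 18
R: 1·0+2·6 = 12 | 3·0+6·2 = 12
X: 1·7+2·4 = 15 | 3·5+6·0 = 15
A: 1·6+2·0 = 6 | 3·0+6·1 = 6
gcd(1,2,3,6) = 1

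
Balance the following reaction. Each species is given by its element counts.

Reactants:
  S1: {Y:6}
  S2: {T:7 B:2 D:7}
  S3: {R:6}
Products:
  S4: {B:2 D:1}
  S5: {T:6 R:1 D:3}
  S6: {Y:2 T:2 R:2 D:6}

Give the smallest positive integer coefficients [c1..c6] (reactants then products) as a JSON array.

Y: 1·6+6·0+2·0 = 6 | 6·0+6·0+3·2 = 6
T: 1·0+6·7+2·0 = 42 | 6·0+6·6+3·2 = 42
B: 1·0+6·2+2·0 = 12 | 6·2+6·0+3·0 = 12
R: 1·0+6·0+2·6 = 12 | 6·0+6·1+3·2 = 12
D: 1·0+6·7+2·0 = 42 | 6·1+6·3+3·6 = 42
gcd(1,6,2,6,6,3) = 1

Coefficients: [1, 6, 2, 6, 6, 3]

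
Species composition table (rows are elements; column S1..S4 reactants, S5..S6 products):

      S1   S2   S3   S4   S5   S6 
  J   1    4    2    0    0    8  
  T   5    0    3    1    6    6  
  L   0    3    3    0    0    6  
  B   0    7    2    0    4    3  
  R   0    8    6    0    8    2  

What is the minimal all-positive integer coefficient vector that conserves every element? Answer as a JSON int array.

Coefficients: [4, 2, 2, 4, 3, 2]

J: 4·1+2·4+2·2+4·0 = 16 | 3·0+2·8 = 16
T: 4·5+2·0+2·3+4·1 = 30 | 3·6+2·6 = 30
L: 4·0+2·3+2·3+4·0 = 12 | 3·0+2·6 = 12
B: 4·0+2·7+2·2+4·0 = 18 | 3·4+2·3 = 18
R: 4·0+2·8+2·6+4·0 = 28 | 3·8+2·2 = 28
gcd(4,2,2,4,3,2) = 1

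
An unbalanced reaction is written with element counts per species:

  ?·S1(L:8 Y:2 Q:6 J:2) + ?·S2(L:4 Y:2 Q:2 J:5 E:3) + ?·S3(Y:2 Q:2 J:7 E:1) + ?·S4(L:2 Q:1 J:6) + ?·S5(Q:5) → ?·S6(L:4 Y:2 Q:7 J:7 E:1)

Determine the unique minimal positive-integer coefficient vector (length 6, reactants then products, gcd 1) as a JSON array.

Coefficients: [2, 1, 3, 2, 4, 6]

L: 2·8+1·4+3·0+2·2+4·0 = 24 | 6·4 = 24
Y: 2·2+1·2+3·2+2·0+4·0 = 12 | 6·2 = 12
Q: 2·6+1·2+3·2+2·1+4·5 = 42 | 6·7 = 42
J: 2·2+1·5+3·7+2·6+4·0 = 42 | 6·7 = 42
E: 2·0+1·3+3·1+2·0+4·0 = 6 | 6·1 = 6
gcd(2,1,3,2,4,6) = 1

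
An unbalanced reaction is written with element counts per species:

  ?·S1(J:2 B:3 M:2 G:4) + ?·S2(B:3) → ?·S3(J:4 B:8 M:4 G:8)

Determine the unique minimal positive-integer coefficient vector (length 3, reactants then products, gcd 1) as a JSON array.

J: 6·2+2·0 = 12 | 3·4 = 12
B: 6·3+2·3 = 24 | 3·8 = 24
M: 6·2+2·0 = 12 | 3·4 = 12
G: 6·4+2·0 = 24 | 3·8 = 24
gcd(6,2,3) = 1

Coefficients: [6, 2, 3]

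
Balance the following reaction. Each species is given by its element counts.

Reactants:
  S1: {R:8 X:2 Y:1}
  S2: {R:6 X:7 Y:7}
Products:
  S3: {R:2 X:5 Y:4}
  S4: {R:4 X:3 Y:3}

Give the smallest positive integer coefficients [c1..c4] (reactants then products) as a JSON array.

R: 1·8+3·6 = 26 | 1·2+6·4 = 26
X: 1·2+3·7 = 23 | 1·5+6·3 = 23
Y: 1·1+3·7 = 22 | 1·4+6·3 = 22
gcd(1,3,1,6) = 1

Coefficients: [1, 3, 1, 6]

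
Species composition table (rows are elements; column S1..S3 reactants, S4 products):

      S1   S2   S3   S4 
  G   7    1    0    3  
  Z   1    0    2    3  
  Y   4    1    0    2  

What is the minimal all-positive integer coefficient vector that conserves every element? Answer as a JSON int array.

G: 1·7+2·1+4·0 = 9 | 3·3 = 9
Z: 1·1+2·0+4·2 = 9 | 3·3 = 9
Y: 1·4+2·1+4·0 = 6 | 3·2 = 6
gcd(1,2,4,3) = 1

Coefficients: [1, 2, 4, 3]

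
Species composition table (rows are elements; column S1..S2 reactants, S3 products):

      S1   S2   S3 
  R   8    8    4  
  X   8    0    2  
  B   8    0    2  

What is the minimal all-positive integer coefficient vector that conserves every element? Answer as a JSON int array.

Coefficients: [1, 1, 4]

R: 1·8+1·8 = 16 | 4·4 = 16
X: 1·8+1·0 = 8 | 4·2 = 8
B: 1·8+1·0 = 8 | 4·2 = 8
gcd(1,1,4) = 1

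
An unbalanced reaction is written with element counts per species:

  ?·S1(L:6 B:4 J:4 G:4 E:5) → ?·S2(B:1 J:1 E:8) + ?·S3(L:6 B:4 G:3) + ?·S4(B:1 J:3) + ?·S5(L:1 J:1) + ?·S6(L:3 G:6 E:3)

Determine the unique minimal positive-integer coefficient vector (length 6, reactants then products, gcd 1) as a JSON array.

Coefficients: [6, 3, 4, 5, 6, 2]

L: 6·6 = 36 | 3·0+4·6+5·0+6·1+2·3 = 36
B: 6·4 = 24 | 3·1+4·4+5·1+6·0+2·0 = 24
J: 6·4 = 24 | 3·1+4·0+5·3+6·1+2·0 = 24
G: 6·4 = 24 | 3·0+4·3+5·0+6·0+2·6 = 24
E: 6·5 = 30 | 3·8+4·0+5·0+6·0+2·3 = 30
gcd(6,3,4,5,6,2) = 1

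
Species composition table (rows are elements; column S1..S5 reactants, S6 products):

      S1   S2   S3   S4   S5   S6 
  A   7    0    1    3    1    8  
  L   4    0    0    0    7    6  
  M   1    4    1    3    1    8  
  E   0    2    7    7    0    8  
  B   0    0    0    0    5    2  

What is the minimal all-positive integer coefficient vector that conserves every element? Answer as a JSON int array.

A: 4·7+6·0+1·1+3·3+2·1 = 40 | 5·8 = 40
L: 4·4+6·0+1·0+3·0+2·7 = 30 | 5·6 = 30
M: 4·1+6·4+1·1+3·3+2·1 = 40 | 5·8 = 40
E: 4·0+6·2+1·7+3·7+2·0 = 40 | 5·8 = 40
B: 4·0+6·0+1·0+3·0+2·5 = 10 | 5·2 = 10
gcd(4,6,1,3,2,5) = 1

Coefficients: [4, 6, 1, 3, 2, 5]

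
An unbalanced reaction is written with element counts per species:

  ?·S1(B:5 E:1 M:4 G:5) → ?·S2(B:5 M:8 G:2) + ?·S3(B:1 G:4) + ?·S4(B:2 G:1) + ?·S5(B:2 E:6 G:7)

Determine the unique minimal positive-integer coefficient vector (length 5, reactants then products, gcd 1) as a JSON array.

Coefficients: [6, 3, 3, 5, 1]

B: 6·5 = 30 | 3·5+3·1+5·2+1·2 = 30
E: 6·1 = 6 | 3·0+3·0+5·0+1·6 = 6
M: 6·4 = 24 | 3·8+3·0+5·0+1·0 = 24
G: 6·5 = 30 | 3·2+3·4+5·1+1·7 = 30
gcd(6,3,3,5,1) = 1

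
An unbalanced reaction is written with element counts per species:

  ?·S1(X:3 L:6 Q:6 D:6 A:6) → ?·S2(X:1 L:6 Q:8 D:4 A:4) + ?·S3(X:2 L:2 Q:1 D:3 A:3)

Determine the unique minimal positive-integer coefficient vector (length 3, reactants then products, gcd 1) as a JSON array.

X: 5·3 = 15 | 3·1+6·2 = 15
L: 5·6 = 30 | 3·6+6·2 = 30
Q: 5·6 = 30 | 3·8+6·1 = 30
D: 5·6 = 30 | 3·4+6·3 = 30
A: 5·6 = 30 | 3·4+6·3 = 30
gcd(5,3,6) = 1

Coefficients: [5, 3, 6]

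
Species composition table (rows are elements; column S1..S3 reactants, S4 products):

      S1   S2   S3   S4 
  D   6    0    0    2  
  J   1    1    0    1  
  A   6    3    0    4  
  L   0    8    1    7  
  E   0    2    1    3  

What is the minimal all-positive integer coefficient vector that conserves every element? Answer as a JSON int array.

D: 1·6+2·0+5·0 = 6 | 3·2 = 6
J: 1·1+2·1+5·0 = 3 | 3·1 = 3
A: 1·6+2·3+5·0 = 12 | 3·4 = 12
L: 1·0+2·8+5·1 = 21 | 3·7 = 21
E: 1·0+2·2+5·1 = 9 | 3·3 = 9
gcd(1,2,5,3) = 1

Coefficients: [1, 2, 5, 3]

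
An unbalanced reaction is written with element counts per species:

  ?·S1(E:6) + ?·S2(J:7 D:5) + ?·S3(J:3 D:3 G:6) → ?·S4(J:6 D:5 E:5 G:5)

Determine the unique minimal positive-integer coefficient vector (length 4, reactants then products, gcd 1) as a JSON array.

Coefficients: [5, 3, 5, 6]

J: 5·0+3·7+5·3 = 36 | 6·6 = 36
D: 5·0+3·5+5·3 = 30 | 6·5 = 30
E: 5·6+3·0+5·0 = 30 | 6·5 = 30
G: 5·0+3·0+5·6 = 30 | 6·5 = 30
gcd(5,3,5,6) = 1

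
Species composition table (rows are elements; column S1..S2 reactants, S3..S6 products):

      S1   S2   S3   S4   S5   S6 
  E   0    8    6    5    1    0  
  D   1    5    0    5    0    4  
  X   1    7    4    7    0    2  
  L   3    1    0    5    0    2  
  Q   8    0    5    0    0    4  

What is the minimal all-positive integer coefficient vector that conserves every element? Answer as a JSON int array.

E: 5·0+5·8 = 40 | 4·6+2·5+6·1+5·0 = 40
D: 5·1+5·5 = 30 | 4·0+2·5+6·0+5·4 = 30
X: 5·1+5·7 = 40 | 4·4+2·7+6·0+5·2 = 40
L: 5·3+5·1 = 20 | 4·0+2·5+6·0+5·2 = 20
Q: 5·8+5·0 = 40 | 4·5+2·0+6·0+5·4 = 40
gcd(5,5,4,2,6,5) = 1

Coefficients: [5, 5, 4, 2, 6, 5]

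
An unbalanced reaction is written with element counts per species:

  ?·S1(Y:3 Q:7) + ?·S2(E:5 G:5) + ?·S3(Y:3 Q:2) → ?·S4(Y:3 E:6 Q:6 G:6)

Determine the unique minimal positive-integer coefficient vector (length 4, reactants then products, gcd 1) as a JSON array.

Y: 4·3+6·0+1·3 = 15 | 5·3 = 15
E: 4·0+6·5+1·0 = 30 | 5·6 = 30
Q: 4·7+6·0+1·2 = 30 | 5·6 = 30
G: 4·0+6·5+1·0 = 30 | 5·6 = 30
gcd(4,6,1,5) = 1

Coefficients: [4, 6, 1, 5]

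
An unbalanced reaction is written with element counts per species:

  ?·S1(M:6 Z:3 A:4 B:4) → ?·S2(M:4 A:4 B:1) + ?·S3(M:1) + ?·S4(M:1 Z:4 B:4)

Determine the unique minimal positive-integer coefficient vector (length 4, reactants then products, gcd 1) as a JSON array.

M: 4·6 = 24 | 4·4+5·1+3·1 = 24
Z: 4·3 = 12 | 4·0+5·0+3·4 = 12
A: 4·4 = 16 | 4·4+5·0+3·0 = 16
B: 4·4 = 16 | 4·1+5·0+3·4 = 16
gcd(4,4,5,3) = 1

Coefficients: [4, 4, 5, 3]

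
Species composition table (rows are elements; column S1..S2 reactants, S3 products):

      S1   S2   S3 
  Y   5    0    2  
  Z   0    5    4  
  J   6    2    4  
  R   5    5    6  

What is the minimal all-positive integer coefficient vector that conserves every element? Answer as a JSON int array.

Y: 2·5+4·0 = 10 | 5·2 = 10
Z: 2·0+4·5 = 20 | 5·4 = 20
J: 2·6+4·2 = 20 | 5·4 = 20
R: 2·5+4·5 = 30 | 5·6 = 30
gcd(2,4,5) = 1

Coefficients: [2, 4, 5]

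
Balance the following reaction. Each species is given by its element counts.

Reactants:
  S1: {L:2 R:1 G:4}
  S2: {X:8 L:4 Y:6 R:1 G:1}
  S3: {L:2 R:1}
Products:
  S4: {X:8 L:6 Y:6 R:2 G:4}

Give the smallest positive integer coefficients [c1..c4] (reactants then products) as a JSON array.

X: 3·0+4·8+1·0 = 32 | 4·8 = 32
L: 3·2+4·4+1·2 = 24 | 4·6 = 24
Y: 3·0+4·6+1·0 = 24 | 4·6 = 24
R: 3·1+4·1+1·1 = 8 | 4·2 = 8
G: 3·4+4·1+1·0 = 16 | 4·4 = 16
gcd(3,4,1,4) = 1

Coefficients: [3, 4, 1, 4]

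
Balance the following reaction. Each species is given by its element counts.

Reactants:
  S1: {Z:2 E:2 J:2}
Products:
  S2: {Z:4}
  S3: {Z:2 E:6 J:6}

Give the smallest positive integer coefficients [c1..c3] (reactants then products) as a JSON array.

Z: 3·2 = 6 | 1·4+1·2 = 6
E: 3·2 = 6 | 1·0+1·6 = 6
J: 3·2 = 6 | 1·0+1·6 = 6
gcd(3,1,1) = 1

Coefficients: [3, 1, 1]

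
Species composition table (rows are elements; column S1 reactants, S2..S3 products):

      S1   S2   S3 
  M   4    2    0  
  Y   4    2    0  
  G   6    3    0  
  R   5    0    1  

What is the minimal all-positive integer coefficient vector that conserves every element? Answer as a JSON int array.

M: 1·4 = 4 | 2·2+5·0 = 4
Y: 1·4 = 4 | 2·2+5·0 = 4
G: 1·6 = 6 | 2·3+5·0 = 6
R: 1·5 = 5 | 2·0+5·1 = 5
gcd(1,2,5) = 1

Coefficients: [1, 2, 5]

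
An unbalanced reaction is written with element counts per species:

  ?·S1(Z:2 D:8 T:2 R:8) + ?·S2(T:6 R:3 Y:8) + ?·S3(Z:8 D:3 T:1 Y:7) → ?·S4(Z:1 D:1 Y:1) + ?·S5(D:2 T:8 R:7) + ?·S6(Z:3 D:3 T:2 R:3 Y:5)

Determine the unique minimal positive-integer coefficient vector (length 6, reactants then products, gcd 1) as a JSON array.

Coefficients: [2, 2, 2, 5, 1, 5]

Z: 2·2+2·0+2·8 = 20 | 5·1+1·0+5·3 = 20
D: 2·8+2·0+2·3 = 22 | 5·1+1·2+5·3 = 22
T: 2·2+2·6+2·1 = 18 | 5·0+1·8+5·2 = 18
R: 2·8+2·3+2·0 = 22 | 5·0+1·7+5·3 = 22
Y: 2·0+2·8+2·7 = 30 | 5·1+1·0+5·5 = 30
gcd(2,2,2,5,1,5) = 1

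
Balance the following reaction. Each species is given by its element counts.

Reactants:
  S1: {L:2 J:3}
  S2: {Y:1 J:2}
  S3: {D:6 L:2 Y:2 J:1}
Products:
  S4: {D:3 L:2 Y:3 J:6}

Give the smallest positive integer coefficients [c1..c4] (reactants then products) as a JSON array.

D: 1·0+4·0+1·6 = 6 | 2·3 = 6
L: 1·2+4·0+1·2 = 4 | 2·2 = 4
Y: 1·0+4·1+1·2 = 6 | 2·3 = 6
J: 1·3+4·2+1·1 = 12 | 2·6 = 12
gcd(1,4,1,2) = 1

Coefficients: [1, 4, 1, 2]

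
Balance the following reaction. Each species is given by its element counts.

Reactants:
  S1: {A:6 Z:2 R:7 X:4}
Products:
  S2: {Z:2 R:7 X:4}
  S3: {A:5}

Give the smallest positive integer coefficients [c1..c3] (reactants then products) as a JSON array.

Coefficients: [5, 5, 6]

A: 5·6 = 30 | 5·0+6·5 = 30
Z: 5·2 = 10 | 5·2+6·0 = 10
R: 5·7 = 35 | 5·7+6·0 = 35
X: 5·4 = 20 | 5·4+6·0 = 20
gcd(5,5,6) = 1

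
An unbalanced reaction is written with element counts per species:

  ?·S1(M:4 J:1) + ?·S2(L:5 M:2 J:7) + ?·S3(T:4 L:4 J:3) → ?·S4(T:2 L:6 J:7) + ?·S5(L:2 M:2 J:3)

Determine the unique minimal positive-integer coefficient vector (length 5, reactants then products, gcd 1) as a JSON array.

Coefficients: [1, 4, 1, 2, 6]

T: 1·0+4·0+1·4 = 4 | 2·2+6·0 = 4
L: 1·0+4·5+1·4 = 24 | 2·6+6·2 = 24
M: 1·4+4·2+1·0 = 12 | 2·0+6·2 = 12
J: 1·1+4·7+1·3 = 32 | 2·7+6·3 = 32
gcd(1,4,1,2,6) = 1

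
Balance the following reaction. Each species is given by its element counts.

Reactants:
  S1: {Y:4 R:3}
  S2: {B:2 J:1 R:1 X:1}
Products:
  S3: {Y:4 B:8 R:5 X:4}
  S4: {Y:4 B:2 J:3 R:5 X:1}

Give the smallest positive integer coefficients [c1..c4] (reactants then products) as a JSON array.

Y: 3·4+6·0 = 12 | 1·4+2·4 = 12
B: 3·0+6·2 = 12 | 1·8+2·2 = 12
J: 3·0+6·1 = 6 | 1·0+2·3 = 6
R: 3·3+6·1 = 15 | 1·5+2·5 = 15
X: 3·0+6·1 = 6 | 1·4+2·1 = 6
gcd(3,6,1,2) = 1

Coefficients: [3, 6, 1, 2]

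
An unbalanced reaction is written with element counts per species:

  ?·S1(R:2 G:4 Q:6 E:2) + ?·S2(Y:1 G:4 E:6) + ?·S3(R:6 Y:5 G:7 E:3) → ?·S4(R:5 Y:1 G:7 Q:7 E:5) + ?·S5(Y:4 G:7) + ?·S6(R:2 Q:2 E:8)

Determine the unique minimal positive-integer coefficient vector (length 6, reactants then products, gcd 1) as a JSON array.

R: 5·2+2·0+2·6 = 22 | 4·5+2·0+1·2 = 22
Y: 5·0+2·1+2·5 = 12 | 4·1+2·4+1·0 = 12
G: 5·4+2·4+2·7 = 42 | 4·7+2·7+1·0 = 42
Q: 5·6+2·0+2·0 = 30 | 4·7+2·0+1·2 = 30
E: 5·2+2·6+2·3 = 28 | 4·5+2·0+1·8 = 28
gcd(5,2,2,4,2,1) = 1

Coefficients: [5, 2, 2, 4, 2, 1]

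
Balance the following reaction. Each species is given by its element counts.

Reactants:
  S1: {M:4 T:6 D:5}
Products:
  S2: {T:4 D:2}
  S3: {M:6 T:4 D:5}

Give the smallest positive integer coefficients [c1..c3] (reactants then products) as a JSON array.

M: 6·4 = 24 | 5·0+4·6 = 24
T: 6·6 = 36 | 5·4+4·4 = 36
D: 6·5 = 30 | 5·2+4·5 = 30
gcd(6,5,4) = 1

Coefficients: [6, 5, 4]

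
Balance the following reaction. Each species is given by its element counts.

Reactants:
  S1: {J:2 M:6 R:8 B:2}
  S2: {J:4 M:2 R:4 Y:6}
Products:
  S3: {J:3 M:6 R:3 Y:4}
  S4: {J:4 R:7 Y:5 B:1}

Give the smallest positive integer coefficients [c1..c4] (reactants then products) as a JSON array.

J: 1·2+3·4 = 14 | 2·3+2·4 = 14
M: 1·6+3·2 = 12 | 2·6+2·0 = 12
R: 1·8+3·4 = 20 | 2·3+2·7 = 20
Y: 1·0+3·6 = 18 | 2·4+2·5 = 18
B: 1·2+3·0 = 2 | 2·0+2·1 = 2
gcd(1,3,2,2) = 1

Coefficients: [1, 3, 2, 2]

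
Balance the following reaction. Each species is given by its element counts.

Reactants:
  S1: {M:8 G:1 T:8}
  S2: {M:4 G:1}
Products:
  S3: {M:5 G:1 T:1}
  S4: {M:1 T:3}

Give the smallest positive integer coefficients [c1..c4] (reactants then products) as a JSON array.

M: 1·8+1·4 = 12 | 2·5+2·1 = 12
G: 1·1+1·1 = 2 | 2·1+2·0 = 2
T: 1·8+1·0 = 8 | 2·1+2·3 = 8
gcd(1,1,2,2) = 1

Coefficients: [1, 1, 2, 2]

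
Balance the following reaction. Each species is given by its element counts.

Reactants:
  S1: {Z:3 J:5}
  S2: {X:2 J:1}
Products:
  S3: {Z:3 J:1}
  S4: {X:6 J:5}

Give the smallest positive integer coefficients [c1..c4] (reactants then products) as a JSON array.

X: 1·0+6·2 = 12 | 1·0+2·6 = 12
Z: 1·3+6·0 = 3 | 1·3+2·0 = 3
J: 1·5+6·1 = 11 | 1·1+2·5 = 11
gcd(1,6,1,2) = 1

Coefficients: [1, 6, 1, 2]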